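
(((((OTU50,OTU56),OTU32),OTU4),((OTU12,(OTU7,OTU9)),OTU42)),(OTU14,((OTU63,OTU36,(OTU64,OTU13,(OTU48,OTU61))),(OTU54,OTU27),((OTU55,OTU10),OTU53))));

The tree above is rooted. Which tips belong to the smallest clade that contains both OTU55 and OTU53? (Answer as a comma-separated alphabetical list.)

OTU10, OTU53, OTU55

Tracing OTU55: it sits inside (OTU55,OTU10).
Tracing OTU53: it sits inside ((OTU55,OTU10),OTU53).
The smallest clade enclosing both is ((OTU55,OTU10),OTU53); the answer is its 3 terminal taxa in alphabetical order.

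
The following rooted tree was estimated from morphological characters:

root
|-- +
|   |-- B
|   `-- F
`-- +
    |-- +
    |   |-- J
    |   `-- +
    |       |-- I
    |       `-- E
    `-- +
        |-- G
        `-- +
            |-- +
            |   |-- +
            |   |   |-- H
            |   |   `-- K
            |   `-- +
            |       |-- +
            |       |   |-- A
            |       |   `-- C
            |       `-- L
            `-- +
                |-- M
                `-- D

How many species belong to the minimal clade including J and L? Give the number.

11

The MRCA of J and L is the node subtending ((J,(I,E)),(G,(((H,K),((A,C),L)),(M,D)))).
That clade contains 11 terminal taxa: A, C, D, E, G, H, I, J, K, L, M.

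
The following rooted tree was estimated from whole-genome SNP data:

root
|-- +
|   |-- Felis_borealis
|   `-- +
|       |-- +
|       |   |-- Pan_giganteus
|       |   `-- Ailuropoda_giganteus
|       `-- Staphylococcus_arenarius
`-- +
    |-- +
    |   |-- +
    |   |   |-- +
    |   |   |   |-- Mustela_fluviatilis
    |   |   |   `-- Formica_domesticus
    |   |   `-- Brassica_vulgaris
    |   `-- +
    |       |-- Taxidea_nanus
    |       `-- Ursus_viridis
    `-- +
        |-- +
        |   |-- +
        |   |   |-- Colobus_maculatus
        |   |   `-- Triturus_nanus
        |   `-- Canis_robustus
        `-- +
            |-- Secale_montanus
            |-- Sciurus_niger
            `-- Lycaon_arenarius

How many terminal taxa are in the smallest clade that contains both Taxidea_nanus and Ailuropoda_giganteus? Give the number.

15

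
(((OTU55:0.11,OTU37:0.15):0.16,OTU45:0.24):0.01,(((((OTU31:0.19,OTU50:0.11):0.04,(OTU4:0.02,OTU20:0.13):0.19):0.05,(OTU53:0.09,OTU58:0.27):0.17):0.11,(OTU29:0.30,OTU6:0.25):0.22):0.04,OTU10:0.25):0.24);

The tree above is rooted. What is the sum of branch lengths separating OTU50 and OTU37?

0.91

The path runs OTU50 → … → MRCA → … → OTU37; the MRCA is the root of the tree.
Branch lengths along that path: 0.11 + 0.04 + 0.05 + 0.11 + 0.04 + 0.24 + 0.01 + 0.16 + 0.15 = 0.91.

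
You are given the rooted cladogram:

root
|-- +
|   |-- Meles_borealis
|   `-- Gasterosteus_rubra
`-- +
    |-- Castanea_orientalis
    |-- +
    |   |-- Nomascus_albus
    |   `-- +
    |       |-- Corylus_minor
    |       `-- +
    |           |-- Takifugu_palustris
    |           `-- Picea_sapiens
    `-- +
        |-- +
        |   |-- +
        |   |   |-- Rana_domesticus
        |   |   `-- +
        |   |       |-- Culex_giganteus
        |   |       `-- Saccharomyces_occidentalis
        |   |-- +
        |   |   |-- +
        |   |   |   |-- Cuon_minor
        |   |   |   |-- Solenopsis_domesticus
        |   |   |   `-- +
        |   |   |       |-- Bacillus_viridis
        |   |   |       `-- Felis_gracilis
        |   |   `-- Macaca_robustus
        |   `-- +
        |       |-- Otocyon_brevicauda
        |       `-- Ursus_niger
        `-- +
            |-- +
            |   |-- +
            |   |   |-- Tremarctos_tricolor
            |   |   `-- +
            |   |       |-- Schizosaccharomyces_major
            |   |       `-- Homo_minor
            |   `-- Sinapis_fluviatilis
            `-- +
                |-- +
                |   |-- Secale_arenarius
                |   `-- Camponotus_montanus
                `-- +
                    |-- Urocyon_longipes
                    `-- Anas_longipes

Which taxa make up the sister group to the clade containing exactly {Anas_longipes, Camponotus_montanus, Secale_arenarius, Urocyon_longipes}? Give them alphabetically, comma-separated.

The clade containing exactly {Anas_longipes, Camponotus_montanus, Secale_arenarius, Urocyon_longipes} attaches to the tree at the node subtending (((Tremarctos_tricolor,(Schizosaccharomyces_major,Homo_minor)),Sinapis_fluviatilis),((Secale_arenarius,Camponotus_montanus),(Urocyon_longipes,Anas_longipes))).
The other lineage descending from that same node — the sister group — is ((Tremarctos_tricolor,(Schizosaccharomyces_major,Homo_minor)),Sinapis_fluviatilis); its 4 tips in alphabetical order are the answer.

Homo_minor, Schizosaccharomyces_major, Sinapis_fluviatilis, Tremarctos_tricolor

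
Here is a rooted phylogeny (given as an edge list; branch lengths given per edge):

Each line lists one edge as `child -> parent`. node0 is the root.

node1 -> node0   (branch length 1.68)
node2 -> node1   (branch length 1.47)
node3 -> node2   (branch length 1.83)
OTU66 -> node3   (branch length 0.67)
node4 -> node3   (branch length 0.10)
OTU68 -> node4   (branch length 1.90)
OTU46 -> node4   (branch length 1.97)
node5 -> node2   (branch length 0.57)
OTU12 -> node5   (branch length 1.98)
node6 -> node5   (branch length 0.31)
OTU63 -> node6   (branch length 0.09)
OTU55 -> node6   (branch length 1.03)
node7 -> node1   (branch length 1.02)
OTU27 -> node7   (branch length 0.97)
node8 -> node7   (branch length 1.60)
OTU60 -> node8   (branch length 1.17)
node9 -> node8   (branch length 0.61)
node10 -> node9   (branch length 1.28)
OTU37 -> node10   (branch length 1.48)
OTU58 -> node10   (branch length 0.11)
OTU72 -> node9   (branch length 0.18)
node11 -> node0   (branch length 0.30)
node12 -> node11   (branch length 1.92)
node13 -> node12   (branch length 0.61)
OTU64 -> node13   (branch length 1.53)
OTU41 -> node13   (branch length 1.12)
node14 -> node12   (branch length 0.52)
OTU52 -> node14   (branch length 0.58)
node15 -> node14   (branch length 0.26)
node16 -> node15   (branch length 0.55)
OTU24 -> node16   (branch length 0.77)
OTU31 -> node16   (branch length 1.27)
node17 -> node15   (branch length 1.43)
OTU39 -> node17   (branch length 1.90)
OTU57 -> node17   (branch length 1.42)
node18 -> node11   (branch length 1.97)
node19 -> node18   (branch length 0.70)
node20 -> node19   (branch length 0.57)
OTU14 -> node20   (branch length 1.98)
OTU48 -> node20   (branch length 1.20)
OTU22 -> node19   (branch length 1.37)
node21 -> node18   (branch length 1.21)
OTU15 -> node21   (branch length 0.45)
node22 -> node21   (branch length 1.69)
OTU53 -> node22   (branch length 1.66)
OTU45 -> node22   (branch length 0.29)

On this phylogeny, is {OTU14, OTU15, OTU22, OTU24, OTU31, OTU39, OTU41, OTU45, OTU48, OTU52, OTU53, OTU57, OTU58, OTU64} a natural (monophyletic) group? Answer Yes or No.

The MRCA of the listed taxa is the root, so the smallest clade containing them is the whole tree.
That clade also contains OTU12, OTU27, OTU37, OTU46, OTU55, OTU60, OTU63, OTU66, OTU68, OTU72, which are not in the proposed group, so the group is not monophyletic.

No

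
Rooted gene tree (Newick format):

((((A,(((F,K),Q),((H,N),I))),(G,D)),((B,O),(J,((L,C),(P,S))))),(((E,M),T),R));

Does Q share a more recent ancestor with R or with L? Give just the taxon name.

The MRCA of Q and L subtends (((A,(((F,K),Q),((H,N),I))),(G,D)),((B,O),(J,((L,C),(P,S))))) (16 taxa).
The MRCA of Q and R is the root, subtending the entire tree (20 taxa).
The first is nested inside the second, so Q shares a more recent common ancestor with L.

L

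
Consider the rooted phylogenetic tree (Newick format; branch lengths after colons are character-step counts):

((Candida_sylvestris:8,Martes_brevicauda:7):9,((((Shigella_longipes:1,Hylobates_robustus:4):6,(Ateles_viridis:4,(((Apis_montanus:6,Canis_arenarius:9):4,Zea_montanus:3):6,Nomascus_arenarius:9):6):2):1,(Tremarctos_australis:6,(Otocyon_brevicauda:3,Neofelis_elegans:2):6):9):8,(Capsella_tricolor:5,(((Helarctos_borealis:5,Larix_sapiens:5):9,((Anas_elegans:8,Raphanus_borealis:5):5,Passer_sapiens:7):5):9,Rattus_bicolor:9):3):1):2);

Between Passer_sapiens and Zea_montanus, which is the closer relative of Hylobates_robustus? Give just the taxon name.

Zea_montanus

The MRCA of Hylobates_robustus and Zea_montanus subtends ((Shigella_longipes,Hylobates_robustus),(Ateles_viridis,(((Apis_montanus,Canis_arenarius),Zea_montanus),Nomascus_arenarius))) (7 taxa).
The MRCA of Hylobates_robustus and Passer_sapiens subtends ((((Shigella_longipes,Hylobates_robustus),(Ateles_viridis,(((Apis_montanus,Canis_arenarius),Zea_montanus),Nomascus_arenarius))),(Tremarctos_australis,(Otocyon_brevicauda,Neofelis_elegans))),(Capsella_tricolor,(((Helarctos_borealis,Larix_sapiens),((Anas_elegans,Raphanus_borealis),Passer_sapiens)),Rattus_bicolor))) (17 taxa).
The first is nested inside the second, so Hylobates_robustus shares a more recent common ancestor with Zea_montanus.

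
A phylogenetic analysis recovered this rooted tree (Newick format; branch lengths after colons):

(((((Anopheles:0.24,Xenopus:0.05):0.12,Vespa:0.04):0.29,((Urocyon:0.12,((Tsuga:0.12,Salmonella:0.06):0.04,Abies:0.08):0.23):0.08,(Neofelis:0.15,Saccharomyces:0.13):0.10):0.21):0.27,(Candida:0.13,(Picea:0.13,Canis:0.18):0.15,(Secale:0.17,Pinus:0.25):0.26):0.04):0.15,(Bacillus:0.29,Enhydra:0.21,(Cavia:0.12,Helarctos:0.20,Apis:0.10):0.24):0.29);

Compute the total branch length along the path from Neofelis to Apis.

1.51

The path runs Neofelis → … → MRCA → … → Apis; the MRCA is the root of the tree.
Branch lengths along that path: 0.15 + 0.10 + 0.21 + 0.27 + 0.15 + 0.29 + 0.24 + 0.10 = 1.51.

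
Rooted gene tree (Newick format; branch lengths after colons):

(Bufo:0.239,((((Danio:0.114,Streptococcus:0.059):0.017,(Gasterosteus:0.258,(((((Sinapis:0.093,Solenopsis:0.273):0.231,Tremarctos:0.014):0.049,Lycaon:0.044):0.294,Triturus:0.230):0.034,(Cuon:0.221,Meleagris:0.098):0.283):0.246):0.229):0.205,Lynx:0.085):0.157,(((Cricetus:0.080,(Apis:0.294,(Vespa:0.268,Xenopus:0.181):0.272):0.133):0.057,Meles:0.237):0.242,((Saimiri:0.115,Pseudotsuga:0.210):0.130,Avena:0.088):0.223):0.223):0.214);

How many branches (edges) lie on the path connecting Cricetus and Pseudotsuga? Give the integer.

The MRCA of Cricetus and Pseudotsuga is the node subtending (((Cricetus,(Apis,(Vespa,Xenopus))),Meles),((Saimiri,Pseudotsuga),Avena)).
From Cricetus up to that node: 3 branches. From Pseudotsuga up to the same node: 3 branches. Total: 3 + 3 = 6.

6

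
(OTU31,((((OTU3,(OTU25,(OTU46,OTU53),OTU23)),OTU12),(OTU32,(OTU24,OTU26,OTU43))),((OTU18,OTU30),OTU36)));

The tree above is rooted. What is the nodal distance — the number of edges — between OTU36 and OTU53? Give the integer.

8

The MRCA of OTU36 and OTU53 is the node subtending ((((OTU3,(OTU25,(OTU46,OTU53),OTU23)),OTU12),(OTU32,(OTU24,OTU26,OTU43))),((OTU18,OTU30),OTU36)).
From OTU36 up to that node: 2 branches. From OTU53 up to the same node: 6 branches. Total: 2 + 6 = 8.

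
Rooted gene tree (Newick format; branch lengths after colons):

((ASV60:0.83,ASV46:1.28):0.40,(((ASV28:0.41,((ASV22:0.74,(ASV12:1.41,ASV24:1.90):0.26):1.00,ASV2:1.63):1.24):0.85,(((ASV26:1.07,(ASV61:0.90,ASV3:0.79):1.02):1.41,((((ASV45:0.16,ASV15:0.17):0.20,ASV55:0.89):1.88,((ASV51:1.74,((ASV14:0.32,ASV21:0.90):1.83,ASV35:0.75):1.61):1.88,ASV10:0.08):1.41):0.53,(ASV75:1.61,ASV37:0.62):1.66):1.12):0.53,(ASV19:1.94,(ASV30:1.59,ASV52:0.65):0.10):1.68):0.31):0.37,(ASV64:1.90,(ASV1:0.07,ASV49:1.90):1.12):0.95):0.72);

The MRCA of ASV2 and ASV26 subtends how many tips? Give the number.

The MRCA of ASV2 and ASV26 is the node subtending ((ASV28,((ASV22,(ASV12,ASV24)),ASV2)),(((ASV26,(ASV61,ASV3)),((((ASV45,ASV15),ASV55),((ASV51,((ASV14,ASV21),ASV35)),ASV10)),(ASV75,ASV37))),(ASV19,(ASV30,ASV52)))).
That clade contains 21 terminal taxa: ASV10, ASV12, ASV14, ASV15, ASV19, ASV2, ASV21, ASV22, ASV24, ASV26, ASV28, ASV3, ASV30, ASV35, ASV37, ASV45, ASV51, ASV52, ASV55, ASV61, ASV75.

21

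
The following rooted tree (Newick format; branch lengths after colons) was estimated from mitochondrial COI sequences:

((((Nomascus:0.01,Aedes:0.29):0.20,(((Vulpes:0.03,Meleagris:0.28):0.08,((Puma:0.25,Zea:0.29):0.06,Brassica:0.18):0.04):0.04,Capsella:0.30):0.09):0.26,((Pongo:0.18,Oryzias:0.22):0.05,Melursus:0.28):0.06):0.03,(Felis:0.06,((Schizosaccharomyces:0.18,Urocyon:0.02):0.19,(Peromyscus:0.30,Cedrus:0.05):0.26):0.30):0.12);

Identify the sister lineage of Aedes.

Nomascus

Aedes attaches to the tree at the node subtending (Nomascus,Aedes).
The other lineage descending from that same node — the sister group — is the single tip Nomascus.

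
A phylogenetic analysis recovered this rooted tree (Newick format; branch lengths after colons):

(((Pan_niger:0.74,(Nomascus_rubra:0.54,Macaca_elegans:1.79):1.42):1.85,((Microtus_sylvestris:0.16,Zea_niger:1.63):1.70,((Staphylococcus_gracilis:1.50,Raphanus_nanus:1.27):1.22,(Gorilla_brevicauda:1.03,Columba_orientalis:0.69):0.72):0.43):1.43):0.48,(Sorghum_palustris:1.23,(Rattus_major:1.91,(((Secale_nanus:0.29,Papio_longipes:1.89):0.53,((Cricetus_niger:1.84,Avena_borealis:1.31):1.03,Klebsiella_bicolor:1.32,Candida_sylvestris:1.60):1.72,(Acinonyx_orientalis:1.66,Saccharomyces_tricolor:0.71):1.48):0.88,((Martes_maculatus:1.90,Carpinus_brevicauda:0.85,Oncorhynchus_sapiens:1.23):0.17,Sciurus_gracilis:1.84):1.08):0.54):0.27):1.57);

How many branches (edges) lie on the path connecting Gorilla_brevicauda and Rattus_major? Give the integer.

The MRCA of Gorilla_brevicauda and Rattus_major is the root of the tree.
From Gorilla_brevicauda up to that node: 5 branches. From Rattus_major up to the same node: 3 branches. Total: 5 + 3 = 8.

8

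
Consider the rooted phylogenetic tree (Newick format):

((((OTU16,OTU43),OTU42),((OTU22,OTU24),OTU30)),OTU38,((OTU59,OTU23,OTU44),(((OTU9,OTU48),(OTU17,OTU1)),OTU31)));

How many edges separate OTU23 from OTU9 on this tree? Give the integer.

The MRCA of OTU23 and OTU9 is the node subtending ((OTU59,OTU23,OTU44),(((OTU9,OTU48),(OTU17,OTU1)),OTU31)).
From OTU23 up to that node: 2 branches. From OTU9 up to the same node: 4 branches. Total: 2 + 4 = 6.

6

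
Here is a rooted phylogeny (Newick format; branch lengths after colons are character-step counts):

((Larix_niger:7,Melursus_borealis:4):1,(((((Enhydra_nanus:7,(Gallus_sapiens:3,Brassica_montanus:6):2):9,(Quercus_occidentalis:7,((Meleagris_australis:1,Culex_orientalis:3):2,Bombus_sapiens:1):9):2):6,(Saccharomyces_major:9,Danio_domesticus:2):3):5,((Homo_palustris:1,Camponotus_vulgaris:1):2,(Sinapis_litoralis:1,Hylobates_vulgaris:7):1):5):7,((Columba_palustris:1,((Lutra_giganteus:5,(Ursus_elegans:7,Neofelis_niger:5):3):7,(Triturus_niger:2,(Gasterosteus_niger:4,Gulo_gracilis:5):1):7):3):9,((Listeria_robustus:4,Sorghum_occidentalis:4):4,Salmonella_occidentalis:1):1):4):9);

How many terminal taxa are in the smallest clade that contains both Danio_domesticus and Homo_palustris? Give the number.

The MRCA of Danio_domesticus and Homo_palustris is the node subtending ((((Enhydra_nanus,(Gallus_sapiens,Brassica_montanus)),(Quercus_occidentalis,((Meleagris_australis,Culex_orientalis),Bombus_sapiens))),(Saccharomyces_major,Danio_domesticus)),((Homo_palustris,Camponotus_vulgaris),(Sinapis_litoralis,Hylobates_vulgaris))).
That clade contains 13 terminal taxa: Bombus_sapiens, Brassica_montanus, Camponotus_vulgaris, Culex_orientalis, Danio_domesticus, Enhydra_nanus, Gallus_sapiens, Homo_palustris, Hylobates_vulgaris, Meleagris_australis, Quercus_occidentalis, Saccharomyces_major, Sinapis_litoralis.

13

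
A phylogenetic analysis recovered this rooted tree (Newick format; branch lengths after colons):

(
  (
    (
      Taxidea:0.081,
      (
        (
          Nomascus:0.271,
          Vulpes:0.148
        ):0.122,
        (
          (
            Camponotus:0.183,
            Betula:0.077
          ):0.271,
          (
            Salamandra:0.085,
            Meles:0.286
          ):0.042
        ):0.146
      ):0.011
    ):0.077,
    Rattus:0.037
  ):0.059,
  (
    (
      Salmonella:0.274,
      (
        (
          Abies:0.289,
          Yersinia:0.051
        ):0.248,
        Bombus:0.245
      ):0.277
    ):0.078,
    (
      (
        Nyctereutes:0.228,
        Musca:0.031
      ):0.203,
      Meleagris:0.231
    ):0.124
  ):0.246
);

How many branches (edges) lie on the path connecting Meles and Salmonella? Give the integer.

9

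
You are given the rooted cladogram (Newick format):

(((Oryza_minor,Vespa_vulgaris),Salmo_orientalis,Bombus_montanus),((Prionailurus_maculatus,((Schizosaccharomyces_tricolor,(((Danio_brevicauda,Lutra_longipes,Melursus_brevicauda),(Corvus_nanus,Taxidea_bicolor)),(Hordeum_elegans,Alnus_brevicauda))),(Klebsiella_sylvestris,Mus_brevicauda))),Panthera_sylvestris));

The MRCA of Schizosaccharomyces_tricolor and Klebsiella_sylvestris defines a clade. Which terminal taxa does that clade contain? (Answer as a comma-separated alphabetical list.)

Alnus_brevicauda, Corvus_nanus, Danio_brevicauda, Hordeum_elegans, Klebsiella_sylvestris, Lutra_longipes, Melursus_brevicauda, Mus_brevicauda, Schizosaccharomyces_tricolor, Taxidea_bicolor

Tracing Schizosaccharomyces_tricolor: it sits inside (Schizosaccharomyces_tricolor,(((Danio_brevicauda,Lutra_longipes,Melursus_brevicauda),(Corvus_nanus,Taxidea_bicolor)),(Hordeum_elegans,Alnus_brevicauda))).
Tracing Klebsiella_sylvestris: it sits inside (Klebsiella_sylvestris,Mus_brevicauda).
The smallest clade enclosing both is ((Schizosaccharomyces_tricolor,(((Danio_brevicauda,Lutra_longipes,Melursus_brevicauda),(Corvus_nanus,Taxidea_bicolor)),(Hordeum_elegans,Alnus_brevicauda))),(Klebsiella_sylvestris,Mus_brevicauda)); the answer is its 10 terminal taxa in alphabetical order.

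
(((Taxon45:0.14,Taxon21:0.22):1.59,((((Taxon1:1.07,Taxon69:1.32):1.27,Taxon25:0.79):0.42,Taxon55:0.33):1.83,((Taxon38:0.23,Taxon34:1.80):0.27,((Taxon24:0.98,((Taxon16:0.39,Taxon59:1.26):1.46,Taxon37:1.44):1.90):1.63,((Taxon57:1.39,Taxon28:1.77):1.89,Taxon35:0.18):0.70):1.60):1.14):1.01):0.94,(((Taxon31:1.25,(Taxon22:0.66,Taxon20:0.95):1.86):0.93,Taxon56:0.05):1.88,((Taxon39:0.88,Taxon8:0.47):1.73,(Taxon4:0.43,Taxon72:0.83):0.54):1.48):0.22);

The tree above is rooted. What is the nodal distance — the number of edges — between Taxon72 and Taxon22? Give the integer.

7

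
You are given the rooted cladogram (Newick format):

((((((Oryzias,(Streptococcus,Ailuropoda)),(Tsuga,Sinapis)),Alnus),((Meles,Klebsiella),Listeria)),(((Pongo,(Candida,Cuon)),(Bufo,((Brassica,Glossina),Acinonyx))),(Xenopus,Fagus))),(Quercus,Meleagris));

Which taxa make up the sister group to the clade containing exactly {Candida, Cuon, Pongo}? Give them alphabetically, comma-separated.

The clade containing exactly {Candida, Cuon, Pongo} attaches to the tree at the node subtending ((Pongo,(Candida,Cuon)),(Bufo,((Brassica,Glossina),Acinonyx))).
The other lineage descending from that same node — the sister group — is (Bufo,((Brassica,Glossina),Acinonyx)); its 4 tips in alphabetical order are the answer.

Acinonyx, Brassica, Bufo, Glossina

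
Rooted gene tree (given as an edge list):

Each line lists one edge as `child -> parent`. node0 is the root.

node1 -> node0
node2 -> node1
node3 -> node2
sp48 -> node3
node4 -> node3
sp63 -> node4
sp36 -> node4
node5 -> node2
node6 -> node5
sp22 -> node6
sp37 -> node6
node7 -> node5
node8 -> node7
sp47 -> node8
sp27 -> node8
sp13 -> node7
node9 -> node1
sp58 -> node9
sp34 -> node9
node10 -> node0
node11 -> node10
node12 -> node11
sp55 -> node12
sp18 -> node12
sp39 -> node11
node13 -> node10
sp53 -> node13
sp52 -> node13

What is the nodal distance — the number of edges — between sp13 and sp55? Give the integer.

The MRCA of sp13 and sp55 is the root of the tree.
From sp13 up to that node: 5 branches. From sp55 up to the same node: 4 branches. Total: 5 + 4 = 9.

9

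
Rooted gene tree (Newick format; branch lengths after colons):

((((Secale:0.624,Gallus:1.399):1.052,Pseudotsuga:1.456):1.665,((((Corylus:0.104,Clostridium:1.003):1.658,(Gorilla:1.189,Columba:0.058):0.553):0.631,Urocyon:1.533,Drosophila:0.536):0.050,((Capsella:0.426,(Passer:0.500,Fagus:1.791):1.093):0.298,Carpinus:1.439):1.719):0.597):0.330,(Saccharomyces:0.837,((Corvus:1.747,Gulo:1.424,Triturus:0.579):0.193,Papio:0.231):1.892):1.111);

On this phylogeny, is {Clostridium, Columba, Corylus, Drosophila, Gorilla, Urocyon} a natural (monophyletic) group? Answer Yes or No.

The most recent common ancestor of these taxa subtends (((Corylus,Clostridium),(Gorilla,Columba)),Urocyon,Drosophila).
That clade has exactly 6 tips — every listed taxon and nothing else — so the group is monophyletic.

Yes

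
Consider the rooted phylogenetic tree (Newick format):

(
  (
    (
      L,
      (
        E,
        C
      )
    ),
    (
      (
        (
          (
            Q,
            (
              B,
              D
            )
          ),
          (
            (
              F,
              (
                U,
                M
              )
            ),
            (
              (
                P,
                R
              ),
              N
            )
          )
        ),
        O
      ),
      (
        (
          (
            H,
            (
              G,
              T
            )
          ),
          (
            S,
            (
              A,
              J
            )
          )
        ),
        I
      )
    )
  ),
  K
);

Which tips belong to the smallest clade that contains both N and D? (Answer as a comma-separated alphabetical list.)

B, D, F, M, N, P, Q, R, U

Tracing N: it sits inside ((P,R),N).
Tracing D: it sits inside (B,D).
The smallest clade enclosing both is ((Q,(B,D)),((F,(U,M)),((P,R),N))); the answer is its 9 terminal taxa in alphabetical order.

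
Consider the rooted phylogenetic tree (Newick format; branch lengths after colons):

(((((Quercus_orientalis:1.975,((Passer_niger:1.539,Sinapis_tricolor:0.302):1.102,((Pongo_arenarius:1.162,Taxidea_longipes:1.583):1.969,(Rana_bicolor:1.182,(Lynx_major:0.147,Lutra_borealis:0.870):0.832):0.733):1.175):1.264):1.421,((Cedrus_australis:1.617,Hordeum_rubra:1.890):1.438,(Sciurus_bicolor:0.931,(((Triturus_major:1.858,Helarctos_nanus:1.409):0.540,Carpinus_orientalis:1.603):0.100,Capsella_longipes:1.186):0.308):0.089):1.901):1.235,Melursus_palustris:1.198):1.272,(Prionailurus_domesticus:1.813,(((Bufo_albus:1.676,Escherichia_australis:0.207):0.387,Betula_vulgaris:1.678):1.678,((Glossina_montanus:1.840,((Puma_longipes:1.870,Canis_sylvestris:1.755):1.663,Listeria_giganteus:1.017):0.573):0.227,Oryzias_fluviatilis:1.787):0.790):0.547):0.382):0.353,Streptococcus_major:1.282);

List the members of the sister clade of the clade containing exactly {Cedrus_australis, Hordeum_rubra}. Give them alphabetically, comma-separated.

Capsella_longipes, Carpinus_orientalis, Helarctos_nanus, Sciurus_bicolor, Triturus_major

The clade containing exactly {Cedrus_australis, Hordeum_rubra} attaches to the tree at the node subtending ((Cedrus_australis,Hordeum_rubra),(Sciurus_bicolor,(((Triturus_major,Helarctos_nanus),Carpinus_orientalis),Capsella_longipes))).
The other lineage descending from that same node — the sister group — is (Sciurus_bicolor,(((Triturus_major,Helarctos_nanus),Carpinus_orientalis),Capsella_longipes)); its 5 tips in alphabetical order are the answer.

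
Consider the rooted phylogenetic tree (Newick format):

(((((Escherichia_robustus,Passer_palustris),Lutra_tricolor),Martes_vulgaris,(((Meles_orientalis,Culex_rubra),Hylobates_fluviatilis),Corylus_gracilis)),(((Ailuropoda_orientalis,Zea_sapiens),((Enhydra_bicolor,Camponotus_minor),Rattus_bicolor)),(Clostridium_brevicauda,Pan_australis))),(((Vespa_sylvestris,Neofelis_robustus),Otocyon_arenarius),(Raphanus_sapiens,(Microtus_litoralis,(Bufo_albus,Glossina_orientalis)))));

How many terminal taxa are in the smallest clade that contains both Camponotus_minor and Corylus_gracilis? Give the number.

The MRCA of Camponotus_minor and Corylus_gracilis is the node subtending ((((Escherichia_robustus,Passer_palustris),Lutra_tricolor),Martes_vulgaris,(((Meles_orientalis,Culex_rubra),Hylobates_fluviatilis),Corylus_gracilis)),(((Ailuropoda_orientalis,Zea_sapiens),((Enhydra_bicolor,Camponotus_minor),Rattus_bicolor)),(Clostridium_brevicauda,Pan_australis))).
That clade contains 15 terminal taxa: Ailuropoda_orientalis, Camponotus_minor, Clostridium_brevicauda, Corylus_gracilis, Culex_rubra, Enhydra_bicolor, Escherichia_robustus, Hylobates_fluviatilis, Lutra_tricolor, Martes_vulgaris, Meles_orientalis, Pan_australis, Passer_palustris, Rattus_bicolor, Zea_sapiens.

15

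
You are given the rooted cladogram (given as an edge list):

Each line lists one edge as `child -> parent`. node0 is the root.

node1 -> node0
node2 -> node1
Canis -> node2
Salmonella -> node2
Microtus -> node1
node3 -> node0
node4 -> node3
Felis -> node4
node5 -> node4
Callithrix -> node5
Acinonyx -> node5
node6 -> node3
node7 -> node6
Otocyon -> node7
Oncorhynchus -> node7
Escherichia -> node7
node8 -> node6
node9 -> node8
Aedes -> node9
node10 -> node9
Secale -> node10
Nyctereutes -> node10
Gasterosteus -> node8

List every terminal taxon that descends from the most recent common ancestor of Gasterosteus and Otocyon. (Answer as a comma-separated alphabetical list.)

Aedes, Escherichia, Gasterosteus, Nyctereutes, Oncorhynchus, Otocyon, Secale

Tracing Gasterosteus: it sits inside ((Aedes,(Secale,Nyctereutes)),Gasterosteus).
Tracing Otocyon: it sits inside (Otocyon,Oncorhynchus,Escherichia).
The smallest clade enclosing both is ((Otocyon,Oncorhynchus,Escherichia),((Aedes,(Secale,Nyctereutes)),Gasterosteus)); the answer is its 7 terminal taxa in alphabetical order.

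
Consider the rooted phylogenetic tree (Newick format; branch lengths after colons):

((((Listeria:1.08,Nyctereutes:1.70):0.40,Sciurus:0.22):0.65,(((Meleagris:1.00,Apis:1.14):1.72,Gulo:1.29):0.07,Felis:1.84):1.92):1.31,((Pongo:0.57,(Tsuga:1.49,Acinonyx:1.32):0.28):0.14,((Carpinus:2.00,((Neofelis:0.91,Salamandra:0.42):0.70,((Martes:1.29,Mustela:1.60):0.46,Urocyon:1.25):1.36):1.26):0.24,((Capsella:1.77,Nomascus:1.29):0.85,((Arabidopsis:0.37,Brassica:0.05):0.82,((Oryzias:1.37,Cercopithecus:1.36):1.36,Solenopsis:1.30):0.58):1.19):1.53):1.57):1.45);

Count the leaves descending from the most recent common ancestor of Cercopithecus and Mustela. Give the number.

The MRCA of Cercopithecus and Mustela is the node subtending ((Carpinus,((Neofelis,Salamandra),((Martes,Mustela),Urocyon))),((Capsella,Nomascus),((Arabidopsis,Brassica),((Oryzias,Cercopithecus),Solenopsis)))).
That clade contains 13 terminal taxa: Arabidopsis, Brassica, Capsella, Carpinus, Cercopithecus, Martes, Mustela, Neofelis, Nomascus, Oryzias, Salamandra, Solenopsis, Urocyon.

13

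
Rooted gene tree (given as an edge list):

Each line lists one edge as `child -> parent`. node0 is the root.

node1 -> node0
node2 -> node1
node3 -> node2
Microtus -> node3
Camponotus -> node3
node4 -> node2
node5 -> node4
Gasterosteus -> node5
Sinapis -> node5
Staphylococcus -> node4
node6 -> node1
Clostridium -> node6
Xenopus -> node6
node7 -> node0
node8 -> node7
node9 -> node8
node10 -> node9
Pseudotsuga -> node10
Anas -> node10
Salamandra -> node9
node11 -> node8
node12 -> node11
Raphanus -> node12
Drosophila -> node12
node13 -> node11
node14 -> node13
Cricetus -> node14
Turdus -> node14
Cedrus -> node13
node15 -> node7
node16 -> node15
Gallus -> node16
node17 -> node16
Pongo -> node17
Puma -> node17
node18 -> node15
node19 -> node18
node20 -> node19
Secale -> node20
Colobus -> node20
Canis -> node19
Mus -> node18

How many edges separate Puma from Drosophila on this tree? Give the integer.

8

The MRCA of Puma and Drosophila is the node subtending ((((Pseudotsuga,Anas),Salamandra),((Raphanus,Drosophila),((Cricetus,Turdus),Cedrus))),((Gallus,(Pongo,Puma)),(((Secale,Colobus),Canis),Mus))).
From Puma up to that node: 4 branches. From Drosophila up to the same node: 4 branches. Total: 4 + 4 = 8.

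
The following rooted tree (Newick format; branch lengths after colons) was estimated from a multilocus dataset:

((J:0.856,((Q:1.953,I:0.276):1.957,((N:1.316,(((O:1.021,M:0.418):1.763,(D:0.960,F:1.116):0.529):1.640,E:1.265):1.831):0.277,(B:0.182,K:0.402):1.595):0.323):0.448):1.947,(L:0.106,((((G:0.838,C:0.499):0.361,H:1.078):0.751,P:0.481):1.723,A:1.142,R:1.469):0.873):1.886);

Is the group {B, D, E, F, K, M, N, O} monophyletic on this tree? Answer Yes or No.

Yes

The most recent common ancestor of these taxa subtends ((N,(((O,M),(D,F)),E)),(B,K)).
That clade has exactly 8 tips — every listed taxon and nothing else — so the group is monophyletic.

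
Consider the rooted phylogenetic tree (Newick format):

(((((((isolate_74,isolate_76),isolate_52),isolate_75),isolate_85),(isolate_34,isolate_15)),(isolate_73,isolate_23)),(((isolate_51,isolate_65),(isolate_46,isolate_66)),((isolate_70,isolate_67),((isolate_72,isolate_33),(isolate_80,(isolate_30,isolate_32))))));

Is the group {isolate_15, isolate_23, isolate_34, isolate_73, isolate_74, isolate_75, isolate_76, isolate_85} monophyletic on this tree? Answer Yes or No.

No

The MRCA of the listed taxa subtends ((((((isolate_74,isolate_76),isolate_52),isolate_75),isolate_85),(isolate_34,isolate_15)),(isolate_73,isolate_23)).
That clade also contains isolate_52, which is not in the proposed group, so the group is not monophyletic.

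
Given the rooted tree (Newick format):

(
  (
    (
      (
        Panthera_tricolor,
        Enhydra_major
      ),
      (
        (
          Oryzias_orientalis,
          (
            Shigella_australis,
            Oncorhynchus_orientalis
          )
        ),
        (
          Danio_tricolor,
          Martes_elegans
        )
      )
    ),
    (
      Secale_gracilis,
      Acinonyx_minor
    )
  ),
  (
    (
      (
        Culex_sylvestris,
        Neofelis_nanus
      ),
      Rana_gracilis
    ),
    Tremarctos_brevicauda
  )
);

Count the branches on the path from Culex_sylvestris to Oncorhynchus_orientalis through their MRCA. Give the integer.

10

The MRCA of Culex_sylvestris and Oncorhynchus_orientalis is the root of the tree.
From Culex_sylvestris up to that node: 4 branches. From Oncorhynchus_orientalis up to the same node: 6 branches. Total: 4 + 6 = 10.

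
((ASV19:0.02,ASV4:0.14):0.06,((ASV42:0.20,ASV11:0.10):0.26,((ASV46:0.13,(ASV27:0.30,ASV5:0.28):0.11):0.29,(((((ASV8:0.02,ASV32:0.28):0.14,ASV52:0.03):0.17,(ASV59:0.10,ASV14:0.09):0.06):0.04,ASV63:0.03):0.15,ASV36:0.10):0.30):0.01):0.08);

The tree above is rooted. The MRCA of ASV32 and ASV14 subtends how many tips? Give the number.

5

The MRCA of ASV32 and ASV14 is the node subtending (((ASV8,ASV32),ASV52),(ASV59,ASV14)).
That clade contains 5 terminal taxa: ASV14, ASV32, ASV52, ASV59, ASV8.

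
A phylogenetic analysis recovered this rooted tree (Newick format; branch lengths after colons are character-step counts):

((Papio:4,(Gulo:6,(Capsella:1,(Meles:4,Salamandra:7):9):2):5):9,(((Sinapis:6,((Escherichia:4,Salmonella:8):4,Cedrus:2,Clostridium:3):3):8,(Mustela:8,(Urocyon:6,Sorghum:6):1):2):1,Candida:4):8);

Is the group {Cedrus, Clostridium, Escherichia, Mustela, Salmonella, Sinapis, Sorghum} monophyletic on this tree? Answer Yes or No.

No

The MRCA of the listed taxa subtends ((Sinapis,((Escherichia,Salmonella),Cedrus,Clostridium)),(Mustela,(Urocyon,Sorghum))).
That clade also contains Urocyon, which is not in the proposed group, so the group is not monophyletic.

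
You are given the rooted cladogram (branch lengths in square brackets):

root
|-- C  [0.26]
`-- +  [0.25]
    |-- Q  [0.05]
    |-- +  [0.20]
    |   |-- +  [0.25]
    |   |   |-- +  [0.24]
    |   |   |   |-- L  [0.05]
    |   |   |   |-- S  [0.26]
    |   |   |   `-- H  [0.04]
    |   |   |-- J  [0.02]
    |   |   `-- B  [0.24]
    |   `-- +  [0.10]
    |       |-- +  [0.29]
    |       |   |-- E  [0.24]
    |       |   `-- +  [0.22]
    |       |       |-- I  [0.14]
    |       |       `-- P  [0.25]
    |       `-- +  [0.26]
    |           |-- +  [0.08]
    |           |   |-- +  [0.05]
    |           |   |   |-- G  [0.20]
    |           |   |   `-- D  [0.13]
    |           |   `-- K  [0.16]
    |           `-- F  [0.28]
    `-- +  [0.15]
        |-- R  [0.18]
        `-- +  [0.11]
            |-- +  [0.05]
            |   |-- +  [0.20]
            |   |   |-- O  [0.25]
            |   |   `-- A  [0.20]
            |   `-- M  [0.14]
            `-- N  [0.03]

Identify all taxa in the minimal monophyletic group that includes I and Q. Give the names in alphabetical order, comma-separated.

A, B, D, E, F, G, H, I, J, K, L, M, N, O, P, Q, R, S

Tracing I: it sits inside (I,P).
Tracing Q: it sits inside (Q,(((L,S,H),J,B),((E,(I,P)),(((G,D),K),F))),(R,(((O,A),M),N))).
The smallest clade enclosing both is (Q,(((L,S,H),J,B),((E,(I,P)),(((G,D),K),F))),(R,(((O,A),M),N))); the answer is its 18 terminal taxa in alphabetical order.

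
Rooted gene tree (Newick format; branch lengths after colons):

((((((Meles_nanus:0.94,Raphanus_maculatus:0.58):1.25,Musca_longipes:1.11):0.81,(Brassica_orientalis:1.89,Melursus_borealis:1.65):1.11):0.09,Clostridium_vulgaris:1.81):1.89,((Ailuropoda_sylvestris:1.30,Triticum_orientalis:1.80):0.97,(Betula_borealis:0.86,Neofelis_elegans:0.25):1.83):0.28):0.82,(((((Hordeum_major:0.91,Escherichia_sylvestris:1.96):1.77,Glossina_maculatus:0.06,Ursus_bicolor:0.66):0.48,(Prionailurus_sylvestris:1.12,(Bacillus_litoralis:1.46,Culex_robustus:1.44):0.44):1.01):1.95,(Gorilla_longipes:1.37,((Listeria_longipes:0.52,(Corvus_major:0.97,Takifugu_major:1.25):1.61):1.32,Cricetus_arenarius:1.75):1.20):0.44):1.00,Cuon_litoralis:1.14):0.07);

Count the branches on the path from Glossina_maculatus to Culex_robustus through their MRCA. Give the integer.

The MRCA of Glossina_maculatus and Culex_robustus is the node subtending (((Hordeum_major,Escherichia_sylvestris),Glossina_maculatus,Ursus_bicolor),(Prionailurus_sylvestris,(Bacillus_litoralis,Culex_robustus))).
From Glossina_maculatus up to that node: 2 branches. From Culex_robustus up to the same node: 3 branches. Total: 2 + 3 = 5.

5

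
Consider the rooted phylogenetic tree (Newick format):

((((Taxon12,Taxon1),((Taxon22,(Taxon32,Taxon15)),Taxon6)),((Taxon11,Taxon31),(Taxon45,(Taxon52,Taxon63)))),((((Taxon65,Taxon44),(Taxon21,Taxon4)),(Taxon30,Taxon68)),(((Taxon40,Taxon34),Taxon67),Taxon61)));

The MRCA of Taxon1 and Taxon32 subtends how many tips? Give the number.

6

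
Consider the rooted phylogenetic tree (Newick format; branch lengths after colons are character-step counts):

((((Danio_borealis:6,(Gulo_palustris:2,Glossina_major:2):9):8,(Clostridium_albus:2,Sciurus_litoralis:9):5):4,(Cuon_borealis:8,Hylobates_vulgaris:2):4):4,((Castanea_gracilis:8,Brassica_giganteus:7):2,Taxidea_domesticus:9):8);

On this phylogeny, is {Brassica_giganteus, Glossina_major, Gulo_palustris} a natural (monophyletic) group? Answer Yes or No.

No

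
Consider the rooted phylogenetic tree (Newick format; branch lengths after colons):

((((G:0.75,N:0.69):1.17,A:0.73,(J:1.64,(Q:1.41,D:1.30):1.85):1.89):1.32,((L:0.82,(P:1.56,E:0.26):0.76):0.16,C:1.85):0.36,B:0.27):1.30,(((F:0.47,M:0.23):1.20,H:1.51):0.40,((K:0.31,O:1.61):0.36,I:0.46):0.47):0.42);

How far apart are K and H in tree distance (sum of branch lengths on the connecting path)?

The path runs K → … → MRCA → … → H; the MRCA is the node subtending (((F,M),H),((K,O),I)).
Branch lengths along that path: 0.31 + 0.36 + 0.47 + 0.40 + 1.51 = 3.05.

3.05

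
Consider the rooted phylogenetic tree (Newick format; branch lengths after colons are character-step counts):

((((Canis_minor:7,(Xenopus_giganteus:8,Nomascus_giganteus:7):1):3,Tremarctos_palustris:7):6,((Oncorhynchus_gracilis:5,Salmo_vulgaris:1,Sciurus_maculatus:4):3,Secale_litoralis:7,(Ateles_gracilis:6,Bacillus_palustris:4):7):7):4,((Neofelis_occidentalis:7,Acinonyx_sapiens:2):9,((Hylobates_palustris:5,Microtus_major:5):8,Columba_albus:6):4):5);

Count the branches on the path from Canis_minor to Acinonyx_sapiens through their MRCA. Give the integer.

7

The MRCA of Canis_minor and Acinonyx_sapiens is the root of the tree.
From Canis_minor up to that node: 4 branches. From Acinonyx_sapiens up to the same node: 3 branches. Total: 4 + 3 = 7.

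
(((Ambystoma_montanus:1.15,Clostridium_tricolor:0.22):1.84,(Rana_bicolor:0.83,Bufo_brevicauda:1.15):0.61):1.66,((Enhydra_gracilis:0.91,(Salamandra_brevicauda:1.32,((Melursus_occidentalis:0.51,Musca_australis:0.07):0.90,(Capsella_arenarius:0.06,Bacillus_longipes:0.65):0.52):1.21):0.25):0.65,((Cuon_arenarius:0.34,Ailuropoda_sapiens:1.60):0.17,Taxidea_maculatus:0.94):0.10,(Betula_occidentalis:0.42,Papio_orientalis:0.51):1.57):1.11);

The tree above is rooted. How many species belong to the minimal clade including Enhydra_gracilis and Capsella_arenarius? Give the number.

6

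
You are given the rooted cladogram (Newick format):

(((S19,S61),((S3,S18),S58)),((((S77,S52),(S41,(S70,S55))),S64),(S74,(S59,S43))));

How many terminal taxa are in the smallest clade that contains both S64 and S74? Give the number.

The MRCA of S64 and S74 is the node subtending ((((S77,S52),(S41,(S70,S55))),S64),(S74,(S59,S43))).
That clade contains 9 terminal taxa: S41, S43, S52, S55, S59, S64, S70, S74, S77.

9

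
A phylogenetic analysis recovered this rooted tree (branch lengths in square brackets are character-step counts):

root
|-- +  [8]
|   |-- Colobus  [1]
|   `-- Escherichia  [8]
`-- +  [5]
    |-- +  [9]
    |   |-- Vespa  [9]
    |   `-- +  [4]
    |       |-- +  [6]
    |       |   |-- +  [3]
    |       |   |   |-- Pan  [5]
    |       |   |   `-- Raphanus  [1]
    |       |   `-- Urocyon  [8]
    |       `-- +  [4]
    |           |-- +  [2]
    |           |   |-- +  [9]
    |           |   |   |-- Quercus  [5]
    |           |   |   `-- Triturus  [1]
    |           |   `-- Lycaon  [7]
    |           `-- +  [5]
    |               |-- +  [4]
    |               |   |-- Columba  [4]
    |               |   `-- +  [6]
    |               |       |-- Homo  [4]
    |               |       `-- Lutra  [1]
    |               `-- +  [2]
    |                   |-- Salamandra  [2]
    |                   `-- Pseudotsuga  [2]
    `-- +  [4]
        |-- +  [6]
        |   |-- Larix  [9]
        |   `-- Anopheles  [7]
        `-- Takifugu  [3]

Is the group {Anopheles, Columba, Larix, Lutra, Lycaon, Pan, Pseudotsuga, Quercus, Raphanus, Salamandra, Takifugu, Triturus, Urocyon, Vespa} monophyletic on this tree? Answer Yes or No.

The MRCA of the listed taxa subtends ((Vespa,(((Pan,Raphanus),Urocyon),(((Quercus,Triturus),Lycaon),((Columba,(Homo,Lutra)),(Salamandra,Pseudotsuga))))),((Larix,Anopheles),Takifugu)).
That clade also contains Homo, which is not in the proposed group, so the group is not monophyletic.

No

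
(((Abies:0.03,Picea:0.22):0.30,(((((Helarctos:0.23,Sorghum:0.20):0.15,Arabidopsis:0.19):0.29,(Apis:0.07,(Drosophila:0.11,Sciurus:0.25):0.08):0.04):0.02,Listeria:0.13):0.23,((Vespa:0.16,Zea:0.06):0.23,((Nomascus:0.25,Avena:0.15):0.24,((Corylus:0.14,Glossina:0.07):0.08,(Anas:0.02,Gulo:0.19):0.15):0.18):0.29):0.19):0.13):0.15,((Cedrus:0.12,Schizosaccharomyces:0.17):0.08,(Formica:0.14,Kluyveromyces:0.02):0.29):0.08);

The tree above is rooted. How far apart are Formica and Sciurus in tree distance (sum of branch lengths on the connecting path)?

The path runs Formica → … → MRCA → … → Sciurus; the MRCA is the root of the tree.
Branch lengths along that path: 0.14 + 0.29 + 0.08 + 0.15 + 0.13 + 0.23 + 0.02 + 0.04 + 0.08 + 0.25 = 1.41.

1.41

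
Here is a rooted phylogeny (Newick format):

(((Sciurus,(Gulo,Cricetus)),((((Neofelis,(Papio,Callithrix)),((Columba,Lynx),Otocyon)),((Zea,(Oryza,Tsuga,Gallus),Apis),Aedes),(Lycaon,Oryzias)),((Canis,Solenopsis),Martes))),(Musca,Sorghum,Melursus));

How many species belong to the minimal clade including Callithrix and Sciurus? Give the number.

20

The MRCA of Callithrix and Sciurus is the node subtending ((Sciurus,(Gulo,Cricetus)),((((Neofelis,(Papio,Callithrix)),((Columba,Lynx),Otocyon)),((Zea,(Oryza,Tsuga,Gallus),Apis),Aedes),(Lycaon,Oryzias)),((Canis,Solenopsis),Martes))).
That clade contains 20 terminal taxa: Aedes, Apis, Callithrix, Canis, Columba, Cricetus, Gallus, Gulo, Lycaon, Lynx, Martes, Neofelis, Oryza, Oryzias, Otocyon, Papio, Sciurus, Solenopsis, Tsuga, Zea.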